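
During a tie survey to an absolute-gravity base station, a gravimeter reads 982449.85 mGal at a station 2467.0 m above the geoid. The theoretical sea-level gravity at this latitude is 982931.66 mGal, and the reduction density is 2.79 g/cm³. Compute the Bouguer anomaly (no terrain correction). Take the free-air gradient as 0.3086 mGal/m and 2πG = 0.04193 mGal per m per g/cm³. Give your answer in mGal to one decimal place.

Free-air correction = 0.3086 × 2467.0 = 761.32 mGal
Free-air anomaly = 982449.85 − 982931.66 + (761.32) = 279.51 mGal
Bouguer slab correction = 0.04193 × 2.79 × 2467.0 = 288.60 mGal
Simple Bouguer anomaly = 279.51 − (288.60) = -9.09 mGal

-9.1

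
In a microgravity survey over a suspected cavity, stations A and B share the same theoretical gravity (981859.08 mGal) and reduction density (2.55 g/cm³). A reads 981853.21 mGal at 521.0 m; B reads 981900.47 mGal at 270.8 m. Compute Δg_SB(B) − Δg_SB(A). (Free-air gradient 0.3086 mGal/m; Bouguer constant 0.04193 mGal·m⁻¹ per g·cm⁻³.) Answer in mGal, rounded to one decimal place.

Δg_SB(A) = 981853.21 − 981859.08 + 0.3086×521.0 − 0.04193×2.55×521.0 = 99.20 mGal
Δg_SB(B) = 981900.47 − 981859.08 + 0.3086×270.8 − 0.04193×2.55×270.8 = 96.00 mGal
Difference = 96.00 − (99.20) = -3.20 mGal

-3.2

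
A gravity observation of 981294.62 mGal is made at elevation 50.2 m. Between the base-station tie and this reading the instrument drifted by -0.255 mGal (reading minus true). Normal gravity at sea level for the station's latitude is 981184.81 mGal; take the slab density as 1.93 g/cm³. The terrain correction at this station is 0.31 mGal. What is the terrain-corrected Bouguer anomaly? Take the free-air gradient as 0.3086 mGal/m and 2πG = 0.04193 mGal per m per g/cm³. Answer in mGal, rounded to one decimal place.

121.8

Drift-corrected reading = 981294.62 − (-0.255) = 981294.875 mGal
Free-air correction = 0.3086 × 50.2 = 15.49 mGal
Free-air anomaly = 981294.875 − 981184.81 + (15.49) = 125.555 mGal
Bouguer slab correction = 0.04193 × 1.93 × 50.2 = 4.06 mGal
Simple Bouguer anomaly = 125.555 − (4.06) = 121.495 mGal
Complete Bouguer anomaly = 121.495 + 0.31 = 121.805 mGal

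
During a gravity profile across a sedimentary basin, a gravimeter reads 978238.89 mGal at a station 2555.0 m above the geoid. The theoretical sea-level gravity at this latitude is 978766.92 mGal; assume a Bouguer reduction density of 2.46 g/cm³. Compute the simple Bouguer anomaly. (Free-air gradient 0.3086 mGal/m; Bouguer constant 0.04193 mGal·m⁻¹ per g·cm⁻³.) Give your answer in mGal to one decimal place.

Free-air correction = 0.3086 × 2555.0 = 788.47 mGal
Free-air anomaly = 978238.89 − 978766.92 + (788.47) = 260.44 mGal
Bouguer slab correction = 0.04193 × 2.46 × 2555.0 = 263.54 mGal
Simple Bouguer anomaly = 260.44 − (263.54) = -3.10 mGal

-3.1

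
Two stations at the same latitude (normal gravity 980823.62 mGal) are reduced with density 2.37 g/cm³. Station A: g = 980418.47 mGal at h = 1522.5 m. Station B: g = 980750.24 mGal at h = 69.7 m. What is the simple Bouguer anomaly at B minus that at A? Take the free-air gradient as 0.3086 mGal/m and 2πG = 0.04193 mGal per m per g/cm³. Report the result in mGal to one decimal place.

27.8

Δg_SB(A) = 980418.47 − 980823.62 + 0.3086×1522.5 − 0.04193×2.37×1522.5 = -86.60 mGal
Δg_SB(B) = 980750.24 − 980823.62 + 0.3086×69.7 − 0.04193×2.37×69.7 = -58.80 mGal
Difference = -58.80 − (-86.60) = 27.80 mGal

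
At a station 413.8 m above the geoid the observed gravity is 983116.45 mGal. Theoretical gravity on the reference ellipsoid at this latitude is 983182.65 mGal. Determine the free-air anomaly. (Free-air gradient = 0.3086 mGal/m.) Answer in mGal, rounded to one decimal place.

Free-air correction = 0.3086 × 413.8 = 127.70 mGal
Free-air anomaly = 983116.45 − 983182.65 + (127.70) = 61.50 mGal

61.5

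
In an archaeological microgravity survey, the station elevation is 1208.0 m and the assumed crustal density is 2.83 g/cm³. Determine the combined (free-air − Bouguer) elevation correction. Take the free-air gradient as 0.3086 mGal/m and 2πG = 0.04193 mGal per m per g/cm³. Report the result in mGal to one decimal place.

Combined gradient = 0.3086 − 0.04193 × 2.83 = 0.1899381 mGal/m
Combined elevation correction = 0.1899381 × 1208.0 = 229.4 mGal

229.4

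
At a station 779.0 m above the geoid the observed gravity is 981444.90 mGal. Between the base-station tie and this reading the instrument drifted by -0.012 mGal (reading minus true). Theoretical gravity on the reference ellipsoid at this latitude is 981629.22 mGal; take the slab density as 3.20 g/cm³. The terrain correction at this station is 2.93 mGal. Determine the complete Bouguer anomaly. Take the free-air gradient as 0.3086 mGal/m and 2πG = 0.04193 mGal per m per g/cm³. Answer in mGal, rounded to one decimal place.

-45.5

Drift-corrected reading = 981444.90 − (-0.012) = 981444.912 mGal
Free-air correction = 0.3086 × 779.0 = 240.40 mGal
Free-air anomaly = 981444.912 − 981629.22 + (240.40) = 56.092 mGal
Bouguer slab correction = 0.04193 × 3.20 × 779.0 = 104.52 mGal
Simple Bouguer anomaly = 56.092 − (104.52) = -48.428 mGal
Complete Bouguer anomaly = -48.428 + 2.93 = -45.498 mGal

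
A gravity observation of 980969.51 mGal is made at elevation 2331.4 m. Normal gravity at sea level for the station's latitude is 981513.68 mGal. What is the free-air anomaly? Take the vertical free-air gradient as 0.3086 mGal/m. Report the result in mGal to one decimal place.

175.3

Free-air correction = 0.3086 × 2331.4 = 719.47 mGal
Free-air anomaly = 980969.51 − 981513.68 + (719.47) = 175.30 mGal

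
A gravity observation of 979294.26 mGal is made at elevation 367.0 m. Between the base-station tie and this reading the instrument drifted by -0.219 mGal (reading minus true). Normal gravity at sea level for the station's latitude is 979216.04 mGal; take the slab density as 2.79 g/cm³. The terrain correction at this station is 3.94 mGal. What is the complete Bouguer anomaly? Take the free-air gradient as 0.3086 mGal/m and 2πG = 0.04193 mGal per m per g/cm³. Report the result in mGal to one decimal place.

Drift-corrected reading = 979294.26 − (-0.219) = 979294.479 mGal
Free-air correction = 0.3086 × 367.0 = 113.26 mGal
Free-air anomaly = 979294.479 − 979216.04 + (113.26) = 191.699 mGal
Bouguer slab correction = 0.04193 × 2.79 × 367.0 = 42.93 mGal
Simple Bouguer anomaly = 191.699 − (42.93) = 148.769 mGal
Complete Bouguer anomaly = 148.769 + 3.94 = 152.709 mGal

152.7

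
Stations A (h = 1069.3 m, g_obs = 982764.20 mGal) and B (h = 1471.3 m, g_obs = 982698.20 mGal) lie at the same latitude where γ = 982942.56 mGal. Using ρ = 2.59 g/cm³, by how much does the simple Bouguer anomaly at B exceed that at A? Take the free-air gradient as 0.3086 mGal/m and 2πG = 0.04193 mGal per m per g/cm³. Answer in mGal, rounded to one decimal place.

14.4

Δg_SB(A) = 982764.20 − 982942.56 + 0.3086×1069.3 − 0.04193×2.59×1069.3 = 35.50 mGal
Δg_SB(B) = 982698.20 − 982942.56 + 0.3086×1471.3 − 0.04193×2.59×1471.3 = 49.90 mGal
Difference = 49.90 − (35.50) = 14.40 mGal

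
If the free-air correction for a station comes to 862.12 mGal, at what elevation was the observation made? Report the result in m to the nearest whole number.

2794

h = 862.12 / 0.3086 = 2793.65 m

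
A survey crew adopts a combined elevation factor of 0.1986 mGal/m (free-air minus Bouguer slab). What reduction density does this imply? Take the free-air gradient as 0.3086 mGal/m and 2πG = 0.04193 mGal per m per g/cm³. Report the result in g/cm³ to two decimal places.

0.1986 = 0.3086 − 0.04193 × ρ
ρ = (0.3086 − 0.1986) / 0.04193 = 2.62 g/cm³

2.62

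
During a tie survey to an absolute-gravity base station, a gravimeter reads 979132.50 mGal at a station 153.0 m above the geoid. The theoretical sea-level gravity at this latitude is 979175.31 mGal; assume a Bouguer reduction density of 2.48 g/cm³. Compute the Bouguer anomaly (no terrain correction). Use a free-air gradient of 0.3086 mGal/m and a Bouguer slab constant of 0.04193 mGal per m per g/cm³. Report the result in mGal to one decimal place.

Free-air correction = 0.3086 × 153.0 = 47.22 mGal
Free-air anomaly = 979132.50 − 979175.31 + (47.22) = 4.41 mGal
Bouguer slab correction = 0.04193 × 2.48 × 153.0 = 15.91 mGal
Simple Bouguer anomaly = 4.41 − (15.91) = -11.50 mGal

-11.5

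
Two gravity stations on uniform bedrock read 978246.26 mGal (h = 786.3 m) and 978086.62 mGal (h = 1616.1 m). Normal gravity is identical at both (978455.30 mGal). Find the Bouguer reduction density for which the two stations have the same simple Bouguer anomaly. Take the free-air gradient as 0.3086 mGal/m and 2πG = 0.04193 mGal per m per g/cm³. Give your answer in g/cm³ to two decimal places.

2.77

Δg_obs = 978086.62 − 978246.26 = -159.64 mGal over Δh = 1616.1 − 786.3 = 829.8 m
Equal Bouguer anomalies ⇒ Δg_obs + (0.3086 − 0.04193ρ)·Δh = 0
0.3086 − 0.04193ρ = −Δg_obs/Δh = 0.19238
ρ = (0.3086 − 0.19238) / 0.04193 = 2.77 g/cm³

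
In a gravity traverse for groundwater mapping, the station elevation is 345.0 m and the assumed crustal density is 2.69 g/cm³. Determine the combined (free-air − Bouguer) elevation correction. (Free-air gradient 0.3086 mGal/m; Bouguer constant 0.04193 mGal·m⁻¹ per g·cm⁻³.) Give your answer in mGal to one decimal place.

Combined gradient = 0.3086 − 0.04193 × 2.69 = 0.1958083 mGal/m
Combined elevation correction = 0.1958083 × 345.0 = 67.6 mGal

67.6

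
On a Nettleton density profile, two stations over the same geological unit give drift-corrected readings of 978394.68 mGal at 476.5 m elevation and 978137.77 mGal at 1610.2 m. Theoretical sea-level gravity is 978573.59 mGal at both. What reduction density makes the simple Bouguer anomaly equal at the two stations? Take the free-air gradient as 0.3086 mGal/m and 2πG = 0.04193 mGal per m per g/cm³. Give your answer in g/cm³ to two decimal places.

1.96

Δg_obs = 978137.77 − 978394.68 = -256.91 mGal over Δh = 1610.2 − 476.5 = 1133.7 m
Equal Bouguer anomalies ⇒ Δg_obs + (0.3086 − 0.04193ρ)·Δh = 0
0.3086 − 0.04193ρ = −Δg_obs/Δh = 0.22661
ρ = (0.3086 − 0.22661) / 0.04193 = 1.96 g/cm³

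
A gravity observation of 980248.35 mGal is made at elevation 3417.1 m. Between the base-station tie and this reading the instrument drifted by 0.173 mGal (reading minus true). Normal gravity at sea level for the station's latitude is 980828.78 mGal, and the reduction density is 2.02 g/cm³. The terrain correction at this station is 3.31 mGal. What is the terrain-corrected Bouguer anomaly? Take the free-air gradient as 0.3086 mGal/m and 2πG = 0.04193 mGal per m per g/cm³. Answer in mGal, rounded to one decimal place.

Drift-corrected reading = 980248.35 − (0.173) = 980248.177 mGal
Free-air correction = 0.3086 × 3417.1 = 1054.52 mGal
Free-air anomaly = 980248.177 − 980828.78 + (1054.52) = 473.917 mGal
Bouguer slab correction = 0.04193 × 2.02 × 3417.1 = 289.42 mGal
Simple Bouguer anomaly = 473.917 − (289.42) = 184.497 mGal
Complete Bouguer anomaly = 184.497 + 3.31 = 187.807 mGal

187.8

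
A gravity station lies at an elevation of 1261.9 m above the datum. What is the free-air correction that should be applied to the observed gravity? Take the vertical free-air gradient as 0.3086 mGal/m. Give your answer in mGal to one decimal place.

Free-air correction = 0.3086 × 1261.9 = 389.4 mGal

389.4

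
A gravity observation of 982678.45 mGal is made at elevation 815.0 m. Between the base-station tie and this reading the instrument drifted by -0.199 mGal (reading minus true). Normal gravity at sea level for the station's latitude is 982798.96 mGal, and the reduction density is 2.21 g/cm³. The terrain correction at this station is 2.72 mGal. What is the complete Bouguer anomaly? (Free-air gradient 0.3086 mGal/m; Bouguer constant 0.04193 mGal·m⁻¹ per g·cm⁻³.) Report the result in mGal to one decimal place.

Drift-corrected reading = 982678.45 − (-0.199) = 982678.649 mGal
Free-air correction = 0.3086 × 815.0 = 251.51 mGal
Free-air anomaly = 982678.649 − 982798.96 + (251.51) = 131.199 mGal
Bouguer slab correction = 0.04193 × 2.21 × 815.0 = 75.52 mGal
Simple Bouguer anomaly = 131.199 − (75.52) = 55.679 mGal
Complete Bouguer anomaly = 55.679 + 2.72 = 58.399 mGal

58.4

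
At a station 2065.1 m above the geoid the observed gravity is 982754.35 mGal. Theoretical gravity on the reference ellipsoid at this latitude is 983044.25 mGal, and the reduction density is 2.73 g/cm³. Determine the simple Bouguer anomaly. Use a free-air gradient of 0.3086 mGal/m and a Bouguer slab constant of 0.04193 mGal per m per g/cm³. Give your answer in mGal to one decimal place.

Free-air correction = 0.3086 × 2065.1 = 637.29 mGal
Free-air anomaly = 982754.35 − 983044.25 + (637.29) = 347.39 mGal
Bouguer slab correction = 0.04193 × 2.73 × 2065.1 = 236.39 mGal
Simple Bouguer anomaly = 347.39 − (236.39) = 111.00 mGal

111.0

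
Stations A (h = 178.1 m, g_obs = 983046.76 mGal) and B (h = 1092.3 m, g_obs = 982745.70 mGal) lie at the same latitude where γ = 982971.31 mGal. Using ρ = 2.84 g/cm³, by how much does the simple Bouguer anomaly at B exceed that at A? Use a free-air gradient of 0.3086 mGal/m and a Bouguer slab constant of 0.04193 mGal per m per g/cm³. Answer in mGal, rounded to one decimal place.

Δg_SB(A) = 983046.76 − 982971.31 + 0.3086×178.1 − 0.04193×2.84×178.1 = 109.20 mGal
Δg_SB(B) = 982745.70 − 982971.31 + 0.3086×1092.3 − 0.04193×2.84×1092.3 = -18.60 mGal
Difference = -18.60 − (109.20) = -127.80 mGal

-127.8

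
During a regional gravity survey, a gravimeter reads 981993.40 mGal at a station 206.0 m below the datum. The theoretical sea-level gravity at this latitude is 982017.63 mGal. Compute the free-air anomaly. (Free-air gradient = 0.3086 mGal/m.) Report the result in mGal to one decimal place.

-87.8

Free-air correction = 0.3086 × -206.0 = -63.57 mGal
Free-air anomaly = 981993.40 − 982017.63 + (-63.57) = -87.80 mGal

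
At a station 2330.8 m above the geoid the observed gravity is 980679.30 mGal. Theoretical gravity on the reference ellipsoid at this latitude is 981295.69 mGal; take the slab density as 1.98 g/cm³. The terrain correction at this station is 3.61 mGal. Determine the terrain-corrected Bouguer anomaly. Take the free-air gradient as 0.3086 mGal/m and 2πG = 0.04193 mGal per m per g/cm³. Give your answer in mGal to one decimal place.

Free-air correction = 0.3086 × 2330.8 = 719.28 mGal
Free-air anomaly = 980679.30 − 981295.69 + (719.28) = 102.89 mGal
Bouguer slab correction = 0.04193 × 1.98 × 2330.8 = 193.51 mGal
Simple Bouguer anomaly = 102.89 − (193.51) = -90.62 mGal
Complete Bouguer anomaly = -90.62 + 3.61 = -87.01 mGal

-87.0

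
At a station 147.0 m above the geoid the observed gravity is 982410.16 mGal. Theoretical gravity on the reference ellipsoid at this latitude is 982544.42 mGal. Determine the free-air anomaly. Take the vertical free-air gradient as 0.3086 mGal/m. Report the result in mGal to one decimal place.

Free-air correction = 0.3086 × 147.0 = 45.36 mGal
Free-air anomaly = 982410.16 − 982544.42 + (45.36) = -88.90 mGal

-88.9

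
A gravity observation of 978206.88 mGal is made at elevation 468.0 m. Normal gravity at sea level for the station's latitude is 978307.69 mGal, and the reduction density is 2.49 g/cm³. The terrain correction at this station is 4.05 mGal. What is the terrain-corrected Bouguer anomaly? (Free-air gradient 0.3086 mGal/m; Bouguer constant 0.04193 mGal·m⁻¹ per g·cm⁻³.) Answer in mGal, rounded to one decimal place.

-1.2

Free-air correction = 0.3086 × 468.0 = 144.42 mGal
Free-air anomaly = 978206.88 − 978307.69 + (144.42) = 43.61 mGal
Bouguer slab correction = 0.04193 × 2.49 × 468.0 = 48.86 mGal
Simple Bouguer anomaly = 43.61 − (48.86) = -5.25 mGal
Complete Bouguer anomaly = -5.25 + 4.05 = -1.20 mGal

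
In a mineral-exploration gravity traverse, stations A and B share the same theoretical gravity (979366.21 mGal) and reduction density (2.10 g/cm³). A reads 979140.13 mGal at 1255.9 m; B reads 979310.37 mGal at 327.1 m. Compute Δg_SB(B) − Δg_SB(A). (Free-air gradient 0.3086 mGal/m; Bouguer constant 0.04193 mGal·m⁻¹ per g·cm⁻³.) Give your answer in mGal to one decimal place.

-34.6

Δg_SB(A) = 979140.13 − 979366.21 + 0.3086×1255.9 − 0.04193×2.10×1255.9 = 50.90 mGal
Δg_SB(B) = 979310.37 − 979366.21 + 0.3086×327.1 − 0.04193×2.10×327.1 = 16.30 mGal
Difference = 16.30 − (50.90) = -34.60 mGal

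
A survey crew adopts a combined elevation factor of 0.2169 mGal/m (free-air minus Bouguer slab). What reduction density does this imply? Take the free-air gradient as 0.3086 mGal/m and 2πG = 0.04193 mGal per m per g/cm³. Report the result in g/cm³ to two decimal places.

0.2169 = 0.3086 − 0.04193 × ρ
ρ = (0.3086 − 0.2169) / 0.04193 = 2.19 g/cm³

2.19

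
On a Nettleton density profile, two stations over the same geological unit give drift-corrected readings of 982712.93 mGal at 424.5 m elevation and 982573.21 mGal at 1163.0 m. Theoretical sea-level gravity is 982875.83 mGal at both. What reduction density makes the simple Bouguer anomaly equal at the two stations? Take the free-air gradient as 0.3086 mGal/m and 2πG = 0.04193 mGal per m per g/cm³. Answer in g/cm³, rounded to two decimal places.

Δg_obs = 982573.21 − 982712.93 = -139.72 mGal over Δh = 1163.0 − 424.5 = 738.5 m
Equal Bouguer anomalies ⇒ Δg_obs + (0.3086 − 0.04193ρ)·Δh = 0
0.3086 − 0.04193ρ = −Δg_obs/Δh = 0.18919
ρ = (0.3086 − 0.18919) / 0.04193 = 2.85 g/cm³

2.85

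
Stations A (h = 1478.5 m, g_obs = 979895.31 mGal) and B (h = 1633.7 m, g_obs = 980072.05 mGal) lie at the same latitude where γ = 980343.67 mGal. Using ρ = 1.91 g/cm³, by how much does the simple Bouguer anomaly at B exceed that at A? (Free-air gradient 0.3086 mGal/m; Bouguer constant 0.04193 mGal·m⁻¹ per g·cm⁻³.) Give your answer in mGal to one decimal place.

Δg_SB(A) = 979895.31 − 980343.67 + 0.3086×1478.5 − 0.04193×1.91×1478.5 = -110.50 mGal
Δg_SB(B) = 980072.05 − 980343.67 + 0.3086×1633.7 − 0.04193×1.91×1633.7 = 101.70 mGal
Difference = 101.70 − (-110.50) = 212.20 mGal

212.2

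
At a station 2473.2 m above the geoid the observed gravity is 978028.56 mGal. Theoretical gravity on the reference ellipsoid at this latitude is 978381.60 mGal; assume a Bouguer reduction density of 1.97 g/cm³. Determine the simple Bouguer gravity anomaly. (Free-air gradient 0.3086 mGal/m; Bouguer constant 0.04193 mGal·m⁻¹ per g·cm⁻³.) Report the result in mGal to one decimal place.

Free-air correction = 0.3086 × 2473.2 = 763.23 mGal
Free-air anomaly = 978028.56 − 978381.60 + (763.23) = 410.19 mGal
Bouguer slab correction = 0.04193 × 1.97 × 2473.2 = 204.29 mGal
Simple Bouguer anomaly = 410.19 − (204.29) = 205.90 mGal

205.9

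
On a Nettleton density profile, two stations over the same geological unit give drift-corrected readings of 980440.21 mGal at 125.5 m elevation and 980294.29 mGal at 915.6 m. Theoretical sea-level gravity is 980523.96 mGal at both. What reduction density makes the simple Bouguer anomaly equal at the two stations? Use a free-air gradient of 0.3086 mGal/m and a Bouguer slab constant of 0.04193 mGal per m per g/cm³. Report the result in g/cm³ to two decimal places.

Δg_obs = 980294.29 − 980440.21 = -145.92 mGal over Δh = 915.6 − 125.5 = 790.1 m
Equal Bouguer anomalies ⇒ Δg_obs + (0.3086 − 0.04193ρ)·Δh = 0
0.3086 − 0.04193ρ = −Δg_obs/Δh = 0.18469
ρ = (0.3086 − 0.18469) / 0.04193 = 2.96 g/cm³

2.96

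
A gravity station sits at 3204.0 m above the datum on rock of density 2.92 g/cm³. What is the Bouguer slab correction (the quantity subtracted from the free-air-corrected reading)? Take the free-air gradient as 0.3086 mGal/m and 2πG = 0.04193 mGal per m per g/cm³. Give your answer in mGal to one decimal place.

392.3

Bouguer slab correction = 0.04193 × 2.92 × 3204.0 = 392.3 mGal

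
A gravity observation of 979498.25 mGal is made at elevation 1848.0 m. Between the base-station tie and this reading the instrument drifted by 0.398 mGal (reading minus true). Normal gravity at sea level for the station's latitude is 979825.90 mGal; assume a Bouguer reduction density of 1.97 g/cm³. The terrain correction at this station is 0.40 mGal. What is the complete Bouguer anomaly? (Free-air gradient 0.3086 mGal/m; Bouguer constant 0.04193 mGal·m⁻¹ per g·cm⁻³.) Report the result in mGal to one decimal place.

90.0

Drift-corrected reading = 979498.25 − (0.398) = 979497.852 mGal
Free-air correction = 0.3086 × 1848.0 = 570.29 mGal
Free-air anomaly = 979497.852 − 979825.90 + (570.29) = 242.242 mGal
Bouguer slab correction = 0.04193 × 1.97 × 1848.0 = 152.65 mGal
Simple Bouguer anomaly = 242.242 − (152.65) = 89.592 mGal
Complete Bouguer anomaly = 89.592 + 0.40 = 89.992 mGal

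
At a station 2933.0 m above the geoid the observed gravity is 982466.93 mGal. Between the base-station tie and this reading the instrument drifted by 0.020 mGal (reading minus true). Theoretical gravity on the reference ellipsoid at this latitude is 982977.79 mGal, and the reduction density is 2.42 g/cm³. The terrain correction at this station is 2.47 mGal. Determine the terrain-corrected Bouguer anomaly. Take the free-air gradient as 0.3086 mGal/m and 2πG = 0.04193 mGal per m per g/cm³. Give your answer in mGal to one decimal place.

99.1

Drift-corrected reading = 982466.93 − (0.020) = 982466.910 mGal
Free-air correction = 0.3086 × 2933.0 = 905.12 mGal
Free-air anomaly = 982466.910 − 982977.79 + (905.12) = 394.240 mGal
Bouguer slab correction = 0.04193 × 2.42 × 2933.0 = 297.61 mGal
Simple Bouguer anomaly = 394.240 − (297.61) = 96.630 mGal
Complete Bouguer anomaly = 96.630 + 2.47 = 99.100 mGal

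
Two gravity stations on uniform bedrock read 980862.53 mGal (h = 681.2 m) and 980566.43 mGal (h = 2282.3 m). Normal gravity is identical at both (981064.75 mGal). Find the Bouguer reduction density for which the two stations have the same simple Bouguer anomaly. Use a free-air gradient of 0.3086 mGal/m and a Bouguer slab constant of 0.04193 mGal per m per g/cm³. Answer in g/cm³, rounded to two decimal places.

Δg_obs = 980566.43 − 980862.53 = -296.10 mGal over Δh = 2282.3 − 681.2 = 1601.1 m
Equal Bouguer anomalies ⇒ Δg_obs + (0.3086 − 0.04193ρ)·Δh = 0
0.3086 − 0.04193ρ = −Δg_obs/Δh = 0.18494
ρ = (0.3086 − 0.18494) / 0.04193 = 2.95 g/cm³

2.95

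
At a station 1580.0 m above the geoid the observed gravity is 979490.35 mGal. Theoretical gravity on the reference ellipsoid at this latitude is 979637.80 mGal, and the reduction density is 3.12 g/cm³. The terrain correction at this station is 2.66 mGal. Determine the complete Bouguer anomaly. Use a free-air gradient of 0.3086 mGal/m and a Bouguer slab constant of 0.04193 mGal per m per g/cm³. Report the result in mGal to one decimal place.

Free-air correction = 0.3086 × 1580.0 = 487.59 mGal
Free-air anomaly = 979490.35 − 979637.80 + (487.59) = 340.14 mGal
Bouguer slab correction = 0.04193 × 3.12 × 1580.0 = 206.70 mGal
Simple Bouguer anomaly = 340.14 − (206.70) = 133.44 mGal
Complete Bouguer anomaly = 133.44 + 2.66 = 136.10 mGal

136.1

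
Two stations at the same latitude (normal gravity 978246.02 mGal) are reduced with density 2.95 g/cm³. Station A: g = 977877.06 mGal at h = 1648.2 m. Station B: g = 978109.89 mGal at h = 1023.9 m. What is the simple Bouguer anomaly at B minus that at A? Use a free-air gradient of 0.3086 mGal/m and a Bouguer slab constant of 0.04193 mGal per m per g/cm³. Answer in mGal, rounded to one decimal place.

117.4

Δg_SB(A) = 977877.06 − 978246.02 + 0.3086×1648.2 − 0.04193×2.95×1648.2 = -64.20 mGal
Δg_SB(B) = 978109.89 − 978246.02 + 0.3086×1023.9 − 0.04193×2.95×1023.9 = 53.20 mGal
Difference = 53.20 − (-64.20) = 117.40 mGal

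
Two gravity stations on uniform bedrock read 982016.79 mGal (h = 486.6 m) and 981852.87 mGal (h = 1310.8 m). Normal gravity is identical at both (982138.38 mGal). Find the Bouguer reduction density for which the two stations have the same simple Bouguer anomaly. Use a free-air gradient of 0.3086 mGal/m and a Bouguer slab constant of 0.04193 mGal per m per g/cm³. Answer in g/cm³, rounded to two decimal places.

Δg_obs = 981852.87 − 982016.79 = -163.92 mGal over Δh = 1310.8 − 486.6 = 824.2 m
Equal Bouguer anomalies ⇒ Δg_obs + (0.3086 − 0.04193ρ)·Δh = 0
0.3086 − 0.04193ρ = −Δg_obs/Δh = 0.19888
ρ = (0.3086 − 0.19888) / 0.04193 = 2.62 g/cm³

2.62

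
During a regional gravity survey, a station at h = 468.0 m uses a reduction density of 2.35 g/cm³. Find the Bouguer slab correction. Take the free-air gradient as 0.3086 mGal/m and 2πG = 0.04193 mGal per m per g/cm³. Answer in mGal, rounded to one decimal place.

Bouguer slab correction = 0.04193 × 2.35 × 468.0 = 46.1 mGal

46.1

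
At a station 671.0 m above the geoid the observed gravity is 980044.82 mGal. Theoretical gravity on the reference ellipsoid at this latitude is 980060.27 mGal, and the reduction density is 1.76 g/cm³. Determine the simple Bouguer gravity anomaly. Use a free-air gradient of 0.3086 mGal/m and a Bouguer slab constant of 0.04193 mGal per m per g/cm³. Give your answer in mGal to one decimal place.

Free-air correction = 0.3086 × 671.0 = 207.07 mGal
Free-air anomaly = 980044.82 − 980060.27 + (207.07) = 191.62 mGal
Bouguer slab correction = 0.04193 × 1.76 × 671.0 = 49.52 mGal
Simple Bouguer anomaly = 191.62 − (49.52) = 142.10 mGal

142.1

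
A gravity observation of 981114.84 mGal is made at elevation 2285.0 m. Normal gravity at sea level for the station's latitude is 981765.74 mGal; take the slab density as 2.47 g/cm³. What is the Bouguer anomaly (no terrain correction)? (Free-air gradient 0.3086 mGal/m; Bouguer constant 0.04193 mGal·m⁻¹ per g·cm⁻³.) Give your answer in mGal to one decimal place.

Free-air correction = 0.3086 × 2285.0 = 705.15 mGal
Free-air anomaly = 981114.84 − 981765.74 + (705.15) = 54.25 mGal
Bouguer slab correction = 0.04193 × 2.47 × 2285.0 = 236.65 mGal
Simple Bouguer anomaly = 54.25 − (236.65) = -182.40 mGal

-182.4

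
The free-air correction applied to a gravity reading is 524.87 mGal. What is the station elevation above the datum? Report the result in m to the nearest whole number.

h = 524.87 / 0.3086 = 1700.81 m

1701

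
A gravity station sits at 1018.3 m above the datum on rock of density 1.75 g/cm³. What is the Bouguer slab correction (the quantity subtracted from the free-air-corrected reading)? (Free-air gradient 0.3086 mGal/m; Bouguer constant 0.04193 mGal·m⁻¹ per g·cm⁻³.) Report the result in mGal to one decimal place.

Bouguer slab correction = 0.04193 × 1.75 × 1018.3 = 74.7 mGal

74.7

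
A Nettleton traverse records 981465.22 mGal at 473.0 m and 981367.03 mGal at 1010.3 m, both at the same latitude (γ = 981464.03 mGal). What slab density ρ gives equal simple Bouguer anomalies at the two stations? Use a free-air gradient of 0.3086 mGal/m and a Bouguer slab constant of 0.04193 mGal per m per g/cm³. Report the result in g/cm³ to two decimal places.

Δg_obs = 981367.03 − 981465.22 = -98.19 mGal over Δh = 1010.3 − 473.0 = 537.3 m
Equal Bouguer anomalies ⇒ Δg_obs + (0.3086 − 0.04193ρ)·Δh = 0
0.3086 − 0.04193ρ = −Δg_obs/Δh = 0.18275
ρ = (0.3086 − 0.18275) / 0.04193 = 3.00 g/cm³

3.00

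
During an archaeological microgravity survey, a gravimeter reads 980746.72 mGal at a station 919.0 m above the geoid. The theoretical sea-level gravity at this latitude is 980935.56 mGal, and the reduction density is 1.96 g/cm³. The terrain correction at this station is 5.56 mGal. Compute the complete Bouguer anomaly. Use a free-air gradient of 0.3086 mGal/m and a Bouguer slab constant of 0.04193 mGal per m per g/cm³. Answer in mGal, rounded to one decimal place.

24.8

Free-air correction = 0.3086 × 919.0 = 283.60 mGal
Free-air anomaly = 980746.72 − 980935.56 + (283.60) = 94.76 mGal
Bouguer slab correction = 0.04193 × 1.96 × 919.0 = 75.53 mGal
Simple Bouguer anomaly = 94.76 − (75.53) = 19.23 mGal
Complete Bouguer anomaly = 19.23 + 5.56 = 24.79 mGal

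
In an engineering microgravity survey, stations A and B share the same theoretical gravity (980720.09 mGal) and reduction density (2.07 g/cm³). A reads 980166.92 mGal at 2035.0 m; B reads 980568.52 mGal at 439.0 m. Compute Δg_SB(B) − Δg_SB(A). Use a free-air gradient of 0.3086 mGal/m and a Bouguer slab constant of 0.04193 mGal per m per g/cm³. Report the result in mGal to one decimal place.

47.6

Δg_SB(A) = 980166.92 − 980720.09 + 0.3086×2035.0 − 0.04193×2.07×2035.0 = -101.80 mGal
Δg_SB(B) = 980568.52 − 980720.09 + 0.3086×439.0 − 0.04193×2.07×439.0 = -54.20 mGal
Difference = -54.20 − (-101.80) = 47.60 mGal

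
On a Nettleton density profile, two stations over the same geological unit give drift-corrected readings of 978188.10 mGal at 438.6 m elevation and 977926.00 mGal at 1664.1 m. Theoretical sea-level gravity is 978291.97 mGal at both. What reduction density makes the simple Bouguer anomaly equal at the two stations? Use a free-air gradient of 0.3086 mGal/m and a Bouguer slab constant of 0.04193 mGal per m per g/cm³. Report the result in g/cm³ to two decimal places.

2.26

Δg_obs = 977926.00 − 978188.10 = -262.10 mGal over Δh = 1664.1 − 438.6 = 1225.5 m
Equal Bouguer anomalies ⇒ Δg_obs + (0.3086 − 0.04193ρ)·Δh = 0
0.3086 − 0.04193ρ = −Δg_obs/Δh = 0.21387
ρ = (0.3086 − 0.21387) / 0.04193 = 2.26 g/cm³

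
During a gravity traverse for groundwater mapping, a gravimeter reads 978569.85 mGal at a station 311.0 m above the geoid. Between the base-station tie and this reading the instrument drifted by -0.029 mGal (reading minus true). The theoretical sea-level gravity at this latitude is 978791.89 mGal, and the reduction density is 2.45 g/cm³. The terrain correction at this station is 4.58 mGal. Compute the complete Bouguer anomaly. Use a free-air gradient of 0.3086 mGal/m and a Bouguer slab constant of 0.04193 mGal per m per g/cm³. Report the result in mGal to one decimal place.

Drift-corrected reading = 978569.85 − (-0.029) = 978569.879 mGal
Free-air correction = 0.3086 × 311.0 = 95.97 mGal
Free-air anomaly = 978569.879 − 978791.89 + (95.97) = -126.041 mGal
Bouguer slab correction = 0.04193 × 2.45 × 311.0 = 31.95 mGal
Simple Bouguer anomaly = -126.041 − (31.95) = -157.991 mGal
Complete Bouguer anomaly = -157.991 + 4.58 = -153.411 mGal

-153.4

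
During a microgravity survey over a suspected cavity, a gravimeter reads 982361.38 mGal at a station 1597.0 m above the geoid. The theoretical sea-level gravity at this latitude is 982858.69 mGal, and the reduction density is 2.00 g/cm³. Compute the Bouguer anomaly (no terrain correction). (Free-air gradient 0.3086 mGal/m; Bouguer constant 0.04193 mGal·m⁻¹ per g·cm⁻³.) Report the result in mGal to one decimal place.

Free-air correction = 0.3086 × 1597.0 = 492.83 mGal
Free-air anomaly = 982361.38 − 982858.69 + (492.83) = -4.48 mGal
Bouguer slab correction = 0.04193 × 2.00 × 1597.0 = 133.92 mGal
Simple Bouguer anomaly = -4.48 − (133.92) = -138.40 mGal

-138.4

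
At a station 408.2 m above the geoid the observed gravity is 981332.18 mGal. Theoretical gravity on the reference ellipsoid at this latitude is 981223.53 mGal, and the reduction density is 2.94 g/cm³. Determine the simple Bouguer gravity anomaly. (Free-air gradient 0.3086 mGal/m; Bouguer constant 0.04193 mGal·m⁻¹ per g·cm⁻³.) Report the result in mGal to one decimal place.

184.3

Free-air correction = 0.3086 × 408.2 = 125.97 mGal
Free-air anomaly = 981332.18 − 981223.53 + (125.97) = 234.62 mGal
Bouguer slab correction = 0.04193 × 2.94 × 408.2 = 50.32 mGal
Simple Bouguer anomaly = 234.62 − (50.32) = 184.30 mGal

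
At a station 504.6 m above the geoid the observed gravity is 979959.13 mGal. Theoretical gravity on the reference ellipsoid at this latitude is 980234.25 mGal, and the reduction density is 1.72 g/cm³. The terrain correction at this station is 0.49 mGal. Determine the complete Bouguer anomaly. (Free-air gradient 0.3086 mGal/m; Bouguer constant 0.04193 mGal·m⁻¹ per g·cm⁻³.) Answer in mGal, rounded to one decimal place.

-155.3

Free-air correction = 0.3086 × 504.6 = 155.72 mGal
Free-air anomaly = 979959.13 − 980234.25 + (155.72) = -119.40 mGal
Bouguer slab correction = 0.04193 × 1.72 × 504.6 = 36.39 mGal
Simple Bouguer anomaly = -119.40 − (36.39) = -155.79 mGal
Complete Bouguer anomaly = -155.79 + 0.49 = -155.30 mGal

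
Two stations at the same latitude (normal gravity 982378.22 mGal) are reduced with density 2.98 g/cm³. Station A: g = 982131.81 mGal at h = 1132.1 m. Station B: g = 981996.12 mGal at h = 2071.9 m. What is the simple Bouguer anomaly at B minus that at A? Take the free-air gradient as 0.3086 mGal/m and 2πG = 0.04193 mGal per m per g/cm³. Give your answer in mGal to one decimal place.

Δg_SB(A) = 982131.81 − 982378.22 + 0.3086×1132.1 − 0.04193×2.98×1132.1 = -38.50 mGal
Δg_SB(B) = 981996.12 − 982378.22 + 0.3086×2071.9 − 0.04193×2.98×2071.9 = -1.60 mGal
Difference = -1.60 − (-38.50) = 36.90 mGal

36.9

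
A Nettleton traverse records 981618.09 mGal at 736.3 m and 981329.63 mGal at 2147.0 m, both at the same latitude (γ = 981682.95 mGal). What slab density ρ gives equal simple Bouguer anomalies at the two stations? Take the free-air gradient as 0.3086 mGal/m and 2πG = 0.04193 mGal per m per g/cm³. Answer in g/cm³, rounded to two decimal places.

Δg_obs = 981329.63 − 981618.09 = -288.46 mGal over Δh = 2147.0 − 736.3 = 1410.7 m
Equal Bouguer anomalies ⇒ Δg_obs + (0.3086 − 0.04193ρ)·Δh = 0
0.3086 − 0.04193ρ = −Δg_obs/Δh = 0.20448
ρ = (0.3086 − 0.20448) / 0.04193 = 2.48 g/cm³

2.48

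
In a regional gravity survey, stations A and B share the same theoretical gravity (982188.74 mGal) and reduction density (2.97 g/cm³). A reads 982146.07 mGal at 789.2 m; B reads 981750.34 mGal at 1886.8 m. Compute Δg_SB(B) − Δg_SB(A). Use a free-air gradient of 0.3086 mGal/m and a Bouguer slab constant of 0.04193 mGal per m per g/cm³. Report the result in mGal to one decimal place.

-193.7

Δg_SB(A) = 982146.07 − 982188.74 + 0.3086×789.2 − 0.04193×2.97×789.2 = 102.60 mGal
Δg_SB(B) = 981750.34 − 982188.74 + 0.3086×1886.8 − 0.04193×2.97×1886.8 = -91.10 mGal
Difference = -91.10 − (102.60) = -193.70 mGal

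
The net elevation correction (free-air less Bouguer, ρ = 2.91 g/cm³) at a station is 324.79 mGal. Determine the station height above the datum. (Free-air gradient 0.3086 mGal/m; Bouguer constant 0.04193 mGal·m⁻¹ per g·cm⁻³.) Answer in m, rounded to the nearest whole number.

1741

Combined gradient = 0.3086 − 0.04193 × 2.91 = 0.1865837 mGal/m
h = 324.79 / 0.1865837 = 1740.72 m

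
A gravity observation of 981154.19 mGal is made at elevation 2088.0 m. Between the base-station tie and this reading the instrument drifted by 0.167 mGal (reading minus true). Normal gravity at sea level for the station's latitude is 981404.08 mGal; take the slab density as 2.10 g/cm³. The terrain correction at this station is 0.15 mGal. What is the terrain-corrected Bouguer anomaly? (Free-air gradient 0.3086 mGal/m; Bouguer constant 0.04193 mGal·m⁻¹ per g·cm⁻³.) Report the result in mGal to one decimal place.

Drift-corrected reading = 981154.19 − (0.167) = 981154.023 mGal
Free-air correction = 0.3086 × 2088.0 = 644.36 mGal
Free-air anomaly = 981154.023 − 981404.08 + (644.36) = 394.303 mGal
Bouguer slab correction = 0.04193 × 2.10 × 2088.0 = 183.85 mGal
Simple Bouguer anomaly = 394.303 − (183.85) = 210.453 mGal
Complete Bouguer anomaly = 210.453 + 0.15 = 210.603 mGal

210.6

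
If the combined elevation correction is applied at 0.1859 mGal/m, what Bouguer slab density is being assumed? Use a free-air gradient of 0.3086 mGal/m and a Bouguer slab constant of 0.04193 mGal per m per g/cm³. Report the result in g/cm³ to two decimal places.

0.1859 = 0.3086 − 0.04193 × ρ
ρ = (0.3086 − 0.1859) / 0.04193 = 2.93 g/cm³

2.93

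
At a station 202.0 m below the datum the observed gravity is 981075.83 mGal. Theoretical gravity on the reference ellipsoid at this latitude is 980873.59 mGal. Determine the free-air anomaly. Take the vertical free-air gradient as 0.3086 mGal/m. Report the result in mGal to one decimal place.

Free-air correction = 0.3086 × -202.0 = -62.34 mGal
Free-air anomaly = 981075.83 − 980873.59 + (-62.34) = 139.90 mGal

139.9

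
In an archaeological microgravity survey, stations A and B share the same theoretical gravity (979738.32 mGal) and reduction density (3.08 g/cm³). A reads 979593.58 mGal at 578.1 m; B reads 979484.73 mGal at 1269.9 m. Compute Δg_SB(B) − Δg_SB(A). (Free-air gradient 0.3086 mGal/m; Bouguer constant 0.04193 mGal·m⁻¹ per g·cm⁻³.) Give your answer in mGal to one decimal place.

Δg_SB(A) = 979593.58 − 979738.32 + 0.3086×578.1 − 0.04193×3.08×578.1 = -41.00 mGal
Δg_SB(B) = 979484.73 − 979738.32 + 0.3086×1269.9 − 0.04193×3.08×1269.9 = -25.70 mGal
Difference = -25.70 − (-41.00) = 15.30 mGal

15.3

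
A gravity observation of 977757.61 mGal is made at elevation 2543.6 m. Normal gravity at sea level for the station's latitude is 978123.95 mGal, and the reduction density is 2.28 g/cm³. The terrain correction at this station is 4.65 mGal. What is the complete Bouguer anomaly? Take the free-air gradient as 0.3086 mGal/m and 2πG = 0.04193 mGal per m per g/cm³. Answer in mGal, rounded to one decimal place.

180.1

Free-air correction = 0.3086 × 2543.6 = 784.95 mGal
Free-air anomaly = 977757.61 − 978123.95 + (784.95) = 418.61 mGal
Bouguer slab correction = 0.04193 × 2.28 × 2543.6 = 243.17 mGal
Simple Bouguer anomaly = 418.61 − (243.17) = 175.44 mGal
Complete Bouguer anomaly = 175.44 + 4.65 = 180.09 mGal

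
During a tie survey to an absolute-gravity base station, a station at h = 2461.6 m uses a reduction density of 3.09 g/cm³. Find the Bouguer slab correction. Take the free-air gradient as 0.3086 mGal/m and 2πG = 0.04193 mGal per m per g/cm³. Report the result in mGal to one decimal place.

Bouguer slab correction = 0.04193 × 3.09 × 2461.6 = 318.9 mGal

318.9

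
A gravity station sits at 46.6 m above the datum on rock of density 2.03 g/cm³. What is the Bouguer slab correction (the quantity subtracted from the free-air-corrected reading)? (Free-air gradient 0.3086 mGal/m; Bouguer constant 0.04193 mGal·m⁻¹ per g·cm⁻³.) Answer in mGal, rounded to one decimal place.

4.0

Bouguer slab correction = 0.04193 × 2.03 × 46.6 = 4.0 mGal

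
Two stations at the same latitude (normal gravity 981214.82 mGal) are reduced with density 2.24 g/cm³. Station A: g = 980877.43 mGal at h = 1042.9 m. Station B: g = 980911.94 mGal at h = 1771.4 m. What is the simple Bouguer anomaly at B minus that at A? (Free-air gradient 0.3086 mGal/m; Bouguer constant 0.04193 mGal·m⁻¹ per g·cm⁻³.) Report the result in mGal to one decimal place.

Δg_SB(A) = 980877.43 − 981214.82 + 0.3086×1042.9 − 0.04193×2.24×1042.9 = -113.50 mGal
Δg_SB(B) = 980911.94 − 981214.82 + 0.3086×1771.4 − 0.04193×2.24×1771.4 = 77.40 mGal
Difference = 77.40 − (-113.50) = 190.90 mGal

190.9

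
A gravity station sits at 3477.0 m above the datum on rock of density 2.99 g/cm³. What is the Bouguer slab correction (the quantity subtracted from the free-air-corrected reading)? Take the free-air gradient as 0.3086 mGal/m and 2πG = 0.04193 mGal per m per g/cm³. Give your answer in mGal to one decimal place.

435.9

Bouguer slab correction = 0.04193 × 2.99 × 3477.0 = 435.9 mGal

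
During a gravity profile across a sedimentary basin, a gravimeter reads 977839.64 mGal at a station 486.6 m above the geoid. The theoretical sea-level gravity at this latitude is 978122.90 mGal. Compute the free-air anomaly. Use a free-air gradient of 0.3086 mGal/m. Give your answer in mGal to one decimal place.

Free-air correction = 0.3086 × 486.6 = 150.16 mGal
Free-air anomaly = 977839.64 − 978122.90 + (150.16) = -133.10 mGal

-133.1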